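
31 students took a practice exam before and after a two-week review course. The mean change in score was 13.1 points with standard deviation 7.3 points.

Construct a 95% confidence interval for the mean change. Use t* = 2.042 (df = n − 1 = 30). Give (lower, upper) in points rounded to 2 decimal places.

(10.42, 15.78)

Paired design: SE = s_d/√n = 7.3/√31 = 1.3111.
t* = 2.042; margin of error = 2.042 × 1.3111 = 2.6773.
13.1 ± 2.6773 → (10.42, 15.78).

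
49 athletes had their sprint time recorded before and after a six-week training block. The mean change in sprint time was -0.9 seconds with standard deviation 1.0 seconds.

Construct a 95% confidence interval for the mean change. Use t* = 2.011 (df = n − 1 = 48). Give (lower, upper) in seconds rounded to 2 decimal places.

(-1.19, -0.61)

Paired design: SE = s_d/√n = 1.0/√49 = 0.1429.
t* = 2.011; margin of error = 2.011 × 0.1429 = 0.2874.
-0.9 ± 0.2874 → (-1.19, -0.61).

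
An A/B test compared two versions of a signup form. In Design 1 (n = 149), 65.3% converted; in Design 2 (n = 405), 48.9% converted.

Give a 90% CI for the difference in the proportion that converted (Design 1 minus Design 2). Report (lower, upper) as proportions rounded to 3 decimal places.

The two standard errors are √(0.6530×0.3470/149) = 0.03900 and √(0.4890×0.5110/405) = 0.02484.
Because the samples are independent, SE_diff = √(0.03900² + 0.02484²) = 0.04624.
Using z* = 1.645 for 90%, ME = 1.645 × 0.04624 = 0.07606.
p̂₁ − p̂₂ = 0.1640; interval 0.1640 ± 0.07606 gives (0.088, 0.240).

(0.088, 0.240)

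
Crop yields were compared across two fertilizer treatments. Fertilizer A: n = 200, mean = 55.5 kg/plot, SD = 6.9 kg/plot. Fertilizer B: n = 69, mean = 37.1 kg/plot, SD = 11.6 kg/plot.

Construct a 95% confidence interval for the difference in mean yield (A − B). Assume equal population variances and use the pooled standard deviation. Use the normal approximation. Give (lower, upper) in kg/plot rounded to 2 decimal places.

Pooled variance s_p² = [199·6.9² + 68·11.6²] / (200+69−2) = 69.7546, so s_p = 8.3519.
SE_diff = s_p·√(1/n₁ + 1/n₂) = 8.3519·√(1/200 + 1/69) = 1.1661.
z* = 1.960; margin = 1.960 × 1.1661 = 2.2856.
Difference = 55.5 − 37.1 = 18.4000.
18.4000 ± 2.2856 → (16.11, 20.69).

(16.11, 20.69)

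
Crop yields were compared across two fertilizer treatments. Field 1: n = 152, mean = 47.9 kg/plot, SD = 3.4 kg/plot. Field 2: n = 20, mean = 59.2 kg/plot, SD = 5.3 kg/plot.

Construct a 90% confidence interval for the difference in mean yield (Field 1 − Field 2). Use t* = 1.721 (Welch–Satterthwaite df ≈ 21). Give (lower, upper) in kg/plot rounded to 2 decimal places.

(-13.39, -9.21)

SE₁ = s₁/√n₁ = 3.4/√152 = 0.2758; SE₂ = 5.3/√20 = 1.1851.
Independent samples, unequal variances: SE_diff = √(SE₁² + SE₂²) = √(0.07606564 + 1.40446201) = 1.2168.
t* = 1.721, so margin of error = 1.721 × 1.2168 = 2.0941.
Difference in means = 47.9 − 59.2 = -11.3000.
-11.3000 ± 2.0941 → (-13.39, -9.21).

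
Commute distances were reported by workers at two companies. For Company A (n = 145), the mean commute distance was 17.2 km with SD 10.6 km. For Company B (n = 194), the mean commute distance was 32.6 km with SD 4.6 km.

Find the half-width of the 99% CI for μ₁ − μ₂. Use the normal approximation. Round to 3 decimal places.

2.422

Per-group SEs: s₁/√n₁ = 10.6/√145 = 0.8803, s₂/√n₂ = 4.6/√194 = 0.3303.
Unpooled SE of the difference: √(0.77492809 + 0.10909809) = 0.9402.
Margin of error = z* · SE = 2.576 × 0.9402 = 2.4220.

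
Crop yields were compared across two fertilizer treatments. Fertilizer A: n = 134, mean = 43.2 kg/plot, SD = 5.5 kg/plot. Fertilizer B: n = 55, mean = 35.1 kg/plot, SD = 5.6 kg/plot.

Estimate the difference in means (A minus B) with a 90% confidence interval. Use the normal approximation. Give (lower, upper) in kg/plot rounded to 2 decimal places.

(6.63, 9.57)

SE₁ = s₁/√n₁ = 5.5/√134 = 0.4751; SE₂ = 5.6/√55 = 0.7551.
Independent samples, unequal variances: SE_diff = √(SE₁² + SE₂²) = √(0.22572001 + 0.57017601) = 0.8921.
z* = 1.645, so margin of error = 1.645 × 0.8921 = 1.4675.
Difference in means = 43.2 − 35.1 = 8.1000.
8.1000 ± 1.4675 → (6.63, 9.57).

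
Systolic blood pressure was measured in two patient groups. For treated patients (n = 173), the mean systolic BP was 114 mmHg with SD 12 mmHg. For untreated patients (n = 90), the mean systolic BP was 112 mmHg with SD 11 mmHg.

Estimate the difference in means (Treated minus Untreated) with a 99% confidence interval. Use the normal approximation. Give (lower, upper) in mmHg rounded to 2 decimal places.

Per-group SEs: s₁/√n₁ = 12/√173 = 0.9123, s₂/√n₂ = 11/√90 = 1.1595.
Unpooled SE of the difference: √(0.83229129 + 1.34444025) = 1.4754.
Margin of error = z* · SE = 2.576 × 1.4754 = 3.8006.
x̄₁ − x̄₂ = 114 − 112 = 2.0000.
CI: 2.0000 ± 3.8006 = (-1.80, 5.80).

(-1.80, 5.80)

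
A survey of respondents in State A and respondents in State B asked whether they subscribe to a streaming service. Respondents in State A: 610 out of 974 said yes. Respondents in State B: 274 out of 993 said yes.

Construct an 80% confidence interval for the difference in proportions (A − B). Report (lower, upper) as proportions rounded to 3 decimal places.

First, p̂₁ = 610/974 = 0.6263; p̂₂ = 274/993 = 0.2759.
The two standard errors are √(0.6263×0.3737/974) = 0.01550 and √(0.2759×0.7241/993) = 0.01418.
Because the samples are independent, SE_diff = √(0.01550² + 0.01418²) = 0.02101.
Using z* = 1.282 for 80%, ME = 1.282 × 0.02101 = 0.02693.
p̂₁ − p̂₂ = 0.3504; interval 0.3504 ± 0.02693 gives (0.323, 0.377).

(0.323, 0.377)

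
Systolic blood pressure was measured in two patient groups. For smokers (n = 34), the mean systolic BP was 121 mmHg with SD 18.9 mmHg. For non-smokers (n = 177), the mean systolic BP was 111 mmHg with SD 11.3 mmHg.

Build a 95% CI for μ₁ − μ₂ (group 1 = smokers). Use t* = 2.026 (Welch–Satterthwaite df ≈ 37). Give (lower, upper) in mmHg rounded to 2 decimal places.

(3.21, 16.79)

Standard errors of each mean: 18.9/√34 = 3.2413 and 11.3/√177 = 0.8494.
SE(x̄₁ − x̄₂) = √(3.2413² + 0.8494²) = 3.3507 for independent samples with unequal variances.
With t* = 2.026, the margin is 2.026 × 3.3507 = 6.7885.
x̄₁ − x̄₂ = 121 − 111 = 10.0000; the interval is 10.0000 ± 6.7885 = (3.21, 16.79).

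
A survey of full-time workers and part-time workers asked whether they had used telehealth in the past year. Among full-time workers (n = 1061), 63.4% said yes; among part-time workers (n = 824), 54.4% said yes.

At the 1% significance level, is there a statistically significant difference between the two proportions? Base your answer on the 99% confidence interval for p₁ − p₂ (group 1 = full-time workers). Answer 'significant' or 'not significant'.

significant

The two standard errors are √(0.6340×0.3660/1061) = 0.01479 and √(0.5440×0.4560/824) = 0.01735.
Because the samples are independent, SE_diff = √(0.01479² + 0.01735²) = 0.02280.
Using z* = 2.576 for 99%, ME = 2.576 × 0.02280 = 0.05873.
p̂₁ − p̂₂ = 0.0900; interval 0.0900 ± 0.05873 gives (0.03127, 0.14873).
The interval (0.03127, 0.14873) does not contain 0, so the difference is significant.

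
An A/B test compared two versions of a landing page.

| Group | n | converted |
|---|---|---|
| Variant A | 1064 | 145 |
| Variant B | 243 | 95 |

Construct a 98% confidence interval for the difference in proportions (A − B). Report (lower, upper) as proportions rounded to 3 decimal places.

(-0.331, -0.178)

p̂₁ = 145/1064 = 0.1363 and p̂₂ = 95/243 = 0.3909.
SE₁ = √(p̂₁(1−p̂₁)/n₁) = √(0.1363·0.8637/1064) = 0.01052; SE₂ = √(0.3909·0.6091/243) = 0.03130.
Independent samples: SE of the difference = √(SE₁² + SE₂²) = √(0.0001106704 + 0.00097969) = 0.03302.
z* for 98% confidence is 2.326, so the margin of error is 2.326 × 0.03302 = 0.07680.
Point estimate p̂₁ − p̂₂ = 0.1363 − 0.3909 = -0.2546.
-0.2546 ± 0.07680 → (-0.331, -0.178).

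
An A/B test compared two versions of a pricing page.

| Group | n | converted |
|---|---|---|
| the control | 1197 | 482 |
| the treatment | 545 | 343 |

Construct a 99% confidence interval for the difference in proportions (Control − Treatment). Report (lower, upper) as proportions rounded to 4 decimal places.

(-0.2913, -0.1621)

First, p̂₁ = 482/1197 = 0.4027; p̂₂ = 343/545 = 0.6294.
The two standard errors are √(0.4027×0.5973/1197) = 0.01418 and √(0.6294×0.3706/545) = 0.02069.
Because the samples are independent, SE_diff = √(0.01418² + 0.02069²) = 0.02508.
Using z* = 2.576 for 99%, ME = 2.576 × 0.02508 = 0.06461.
p̂₁ − p̂₂ = -0.2267; interval -0.2267 ± 0.06461 gives (-0.2913, -0.1621).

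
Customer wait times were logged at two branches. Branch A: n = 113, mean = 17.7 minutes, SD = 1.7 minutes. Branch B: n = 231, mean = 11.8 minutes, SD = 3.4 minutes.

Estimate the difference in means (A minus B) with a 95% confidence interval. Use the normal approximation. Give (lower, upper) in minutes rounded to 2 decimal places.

(5.36, 6.44)

SE₁ = s₁/√n₁ = 1.7/√113 = 0.1599; SE₂ = 3.4/√231 = 0.2237.
Independent samples, unequal variances: SE_diff = √(SE₁² + SE₂²) = √(0.02556801 + 0.05004169) = 0.2750.
z* = 1.960, so margin of error = 1.960 × 0.2750 = 0.5390.
Difference in means = 17.7 − 11.8 = 5.9000.
5.9000 ± 0.5390 → (5.36, 6.44).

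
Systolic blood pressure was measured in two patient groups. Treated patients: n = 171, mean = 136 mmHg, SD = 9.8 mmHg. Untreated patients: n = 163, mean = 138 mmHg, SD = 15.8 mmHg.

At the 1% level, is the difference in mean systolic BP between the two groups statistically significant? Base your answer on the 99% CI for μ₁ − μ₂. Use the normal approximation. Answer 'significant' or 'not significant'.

not significant

SE₁ = s₁/√n₁ = 9.8/√171 = 0.7494; SE₂ = 15.8/√163 = 1.2376.
Independent samples, unequal variances: SE_diff = √(SE₁² + SE₂²) = √(0.56160036 + 1.53165376) = 1.4468.
z* = 2.576, so margin of error = 2.576 × 1.4468 = 3.7270.
Difference in means = 136 − 138 = -2.0000.
-2.0000 ± 3.7270 → (-5.7270, 1.7270).
The interval (-5.7270, 1.7270) contains 0, so the difference is not significant.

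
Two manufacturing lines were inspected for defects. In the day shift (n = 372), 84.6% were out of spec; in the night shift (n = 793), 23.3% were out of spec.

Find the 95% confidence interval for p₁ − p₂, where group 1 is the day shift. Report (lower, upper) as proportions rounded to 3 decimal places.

(0.566, 0.660)

SE₁ = √(p̂₁(1−p̂₁)/n₁) = √(0.8460·0.1540/372) = 0.01871; SE₂ = √(0.2330·0.7670/793) = 0.01501.
Independent samples: SE of the difference = √(SE₁² + SE₂²) = √(0.0003500641 + 0.0002253001) = 0.02399.
z* for 95% confidence is 1.960, so the margin of error is 1.960 × 0.02399 = 0.04702.
Point estimate p̂₁ − p̂₂ = 0.8460 − 0.2330 = 0.6130.
0.6130 ± 0.04702 → (0.566, 0.660).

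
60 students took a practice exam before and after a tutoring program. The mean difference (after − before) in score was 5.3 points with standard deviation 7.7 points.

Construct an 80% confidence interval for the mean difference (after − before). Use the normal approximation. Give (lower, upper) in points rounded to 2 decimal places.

(4.03, 6.57)

This is a matched-pairs design, so SE = s_d/√n = 7.7/√60 = 0.9941.
Margin = 1.282 × 0.9941 = 1.2744; the interval is 5.3 ± 1.2744 = (4.03, 6.57).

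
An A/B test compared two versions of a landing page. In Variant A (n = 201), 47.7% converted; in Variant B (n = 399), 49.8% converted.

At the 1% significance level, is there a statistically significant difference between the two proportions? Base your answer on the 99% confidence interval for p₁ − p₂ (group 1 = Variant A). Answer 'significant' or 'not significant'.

not significant

Each SE is √(p̂(1−p̂)/n): √(0.4770·0.5230/201) = 0.03523 and √(0.4980·0.5020/399) = 0.02503.
SE(p̂₁ − p̂₂) = √(SE₁² + SE₂²) = √(0.0012411529 + 0.0006265009) = 0.04322, since the two samples are independent.
At 99% confidence z* = 2.576; margin = 2.576 × 0.04322 = 0.11133.
The difference is 0.4770 − 0.4980 = -0.0210, so the interval is -0.0210 ± 0.11133 = (-0.13233, 0.09033).
The interval (-0.13233, 0.09033) contains 0, so the difference is not significant.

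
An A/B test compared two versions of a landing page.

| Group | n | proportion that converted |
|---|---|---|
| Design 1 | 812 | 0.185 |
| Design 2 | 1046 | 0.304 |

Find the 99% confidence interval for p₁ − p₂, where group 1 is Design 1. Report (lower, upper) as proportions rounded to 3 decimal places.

(-0.170, -0.068)

SE₁ = √(p̂₁(1−p̂₁)/n₁) = √(0.1850·0.8150/812) = 0.01363; SE₂ = √(0.3040·0.6960/1046) = 0.01422.
Independent samples: SE of the difference = √(SE₁² + SE₂²) = √(0.0001857769 + 0.0002022084) = 0.01970.
z* for 99% confidence is 2.576, so the margin of error is 2.576 × 0.01970 = 0.05075.
Point estimate p̂₁ − p̂₂ = 0.1850 − 0.3040 = -0.1190.
-0.1190 ± 0.05075 → (-0.170, -0.068).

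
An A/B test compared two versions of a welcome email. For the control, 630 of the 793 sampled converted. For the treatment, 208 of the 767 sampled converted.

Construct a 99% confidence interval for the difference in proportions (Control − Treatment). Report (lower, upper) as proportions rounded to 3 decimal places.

Sample proportions: 630/793 = 0.7945, 208/767 = 0.2712.
Each SE is √(p̂(1−p̂)/n): √(0.7945·0.2055/793) = 0.01435 and √(0.2712·0.7288/767) = 0.01605.
SE(p̂₁ − p̂₂) = √(SE₁² + SE₂²) = √(0.0002059225 + 0.0002576025) = 0.02153, since the two samples are independent.
At 99% confidence z* = 2.576; margin = 2.576 × 0.02153 = 0.05546.
The difference is 0.7945 − 0.2712 = 0.5233, so the interval is 0.5233 ± 0.05546 = (0.468, 0.579).

(0.468, 0.579)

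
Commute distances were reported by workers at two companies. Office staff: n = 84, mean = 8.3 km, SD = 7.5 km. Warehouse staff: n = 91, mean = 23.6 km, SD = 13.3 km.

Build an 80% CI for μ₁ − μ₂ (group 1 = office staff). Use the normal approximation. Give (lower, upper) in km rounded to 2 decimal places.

SE₁ = s₁/√n₁ = 7.5/√84 = 0.8183; SE₂ = 13.3/√91 = 1.3942.
Independent samples, unequal variances: SE_diff = √(SE₁² + SE₂²) = √(0.66961489 + 1.94379364) = 1.6166.
z* = 1.282, so margin of error = 1.282 × 1.6166 = 2.0725.
Difference in means = 8.3 − 23.6 = -15.3000.
-15.3000 ± 2.0725 → (-17.37, -13.23).

(-17.37, -13.23)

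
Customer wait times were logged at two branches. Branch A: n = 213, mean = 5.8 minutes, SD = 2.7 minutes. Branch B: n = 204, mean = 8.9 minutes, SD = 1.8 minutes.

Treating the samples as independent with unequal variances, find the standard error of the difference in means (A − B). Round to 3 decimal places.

0.224

Per-group SEs: s₁/√n₁ = 2.7/√213 = 0.1850, s₂/√n₂ = 1.8/√204 = 0.1260.
Unpooled SE of the difference: √(0.034225 + 0.015876) = 0.2238.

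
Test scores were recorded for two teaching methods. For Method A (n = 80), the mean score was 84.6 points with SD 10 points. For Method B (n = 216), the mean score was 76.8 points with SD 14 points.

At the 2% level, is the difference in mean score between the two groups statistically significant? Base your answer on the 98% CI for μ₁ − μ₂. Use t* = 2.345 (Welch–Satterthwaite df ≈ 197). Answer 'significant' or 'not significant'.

Per-group SEs: s₁/√n₁ = 10/√80 = 1.1180, s₂/√n₂ = 14/√216 = 0.9526.
Unpooled SE of the difference: √(1.249924 + 0.90744676) = 1.4688.
Margin of error = t* · SE = 2.345 × 1.4688 = 3.4443.
x̄₁ − x̄₂ = 84.6 − 76.8 = 7.8000.
CI: 7.8000 ± 3.4443 = (4.3557, 11.2443).
The interval (4.3557, 11.2443) does not contain 0, so the difference is significant.

significant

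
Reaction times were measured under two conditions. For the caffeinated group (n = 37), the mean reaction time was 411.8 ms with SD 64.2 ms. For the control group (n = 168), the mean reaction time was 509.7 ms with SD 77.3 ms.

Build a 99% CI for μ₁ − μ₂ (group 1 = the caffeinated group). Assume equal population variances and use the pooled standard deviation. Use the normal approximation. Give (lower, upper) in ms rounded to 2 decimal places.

(-133.05, -62.75)

s_p = √[((n₁−1)s₁² + (n₂−1)s₂²)/(n₁+n₂−2)] = √[(36·64.2² + 167·77.3²)/203] = 75.1436.
SE = 75.1436·√(1/37 + 1/168) = 13.6463.
With z* = 2.576, margin = 2.576 × 13.6463 = 35.1529.
x̄₁ − x̄₂ = 411.8 − 509.7 = -97.9000; interval -97.9000 ± 35.1529 = (-133.05, -62.75).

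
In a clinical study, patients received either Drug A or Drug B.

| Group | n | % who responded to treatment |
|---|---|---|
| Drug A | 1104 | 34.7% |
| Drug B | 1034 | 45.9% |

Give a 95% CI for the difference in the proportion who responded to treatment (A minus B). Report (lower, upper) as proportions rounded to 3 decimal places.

The two standard errors are √(0.3470×0.6530/1104) = 0.01433 and √(0.4590×0.5410/1034) = 0.01550.
Because the samples are independent, SE_diff = √(0.01433² + 0.01550²) = 0.02111.
Using z* = 1.960 for 95%, ME = 1.960 × 0.02111 = 0.04138.
p̂₁ − p̂₂ = -0.1120; interval -0.1120 ± 0.04138 gives (-0.153, -0.071).

(-0.153, -0.071)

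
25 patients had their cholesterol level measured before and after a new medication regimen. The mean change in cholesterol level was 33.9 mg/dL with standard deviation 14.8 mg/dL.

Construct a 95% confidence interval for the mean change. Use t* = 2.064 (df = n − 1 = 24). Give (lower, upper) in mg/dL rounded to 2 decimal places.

This is a matched-pairs design, so SE = s_d/√n = 14.8/√25 = 2.9600.
Margin = 2.064 × 2.9600 = 6.1094; the interval is 33.9 ± 6.1094 = (27.79, 40.01).

(27.79, 40.01)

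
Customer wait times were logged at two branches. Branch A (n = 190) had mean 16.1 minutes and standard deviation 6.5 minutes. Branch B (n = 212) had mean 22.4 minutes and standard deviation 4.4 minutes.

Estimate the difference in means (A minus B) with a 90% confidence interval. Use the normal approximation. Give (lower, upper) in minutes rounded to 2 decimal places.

Per-group SEs: s₁/√n₁ = 6.5/√190 = 0.4716, s₂/√n₂ = 4.4/√212 = 0.3022.
Unpooled SE of the difference: √(0.22240656 + 0.09132484) = 0.5601.
Margin of error = z* · SE = 1.645 × 0.5601 = 0.9214.
x̄₁ − x̄₂ = 16.1 − 22.4 = -6.3000.
CI: -6.3000 ± 0.9214 = (-7.22, -5.38).

(-7.22, -5.38)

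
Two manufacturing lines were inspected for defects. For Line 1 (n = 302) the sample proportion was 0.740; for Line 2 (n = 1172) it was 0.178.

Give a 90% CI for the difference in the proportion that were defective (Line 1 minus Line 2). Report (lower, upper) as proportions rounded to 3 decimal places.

(0.517, 0.607)

The two standard errors are √(0.7400×0.2600/302) = 0.02524 and √(0.1780×0.8220/1172) = 0.01117.
Because the samples are independent, SE_diff = √(0.02524² + 0.01117²) = 0.02760.
Using z* = 1.645 for 90%, ME = 1.645 × 0.02760 = 0.04540.
p̂₁ − p̂₂ = 0.5620; interval 0.5620 ± 0.04540 gives (0.517, 0.607).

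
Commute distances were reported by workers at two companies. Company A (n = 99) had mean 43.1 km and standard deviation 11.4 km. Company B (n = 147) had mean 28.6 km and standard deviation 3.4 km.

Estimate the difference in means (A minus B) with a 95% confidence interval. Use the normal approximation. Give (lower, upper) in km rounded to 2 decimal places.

SE₁ = s₁/√n₁ = 11.4/√99 = 1.1457; SE₂ = 3.4/√147 = 0.2804.
Independent samples, unequal variances: SE_diff = √(SE₁² + SE₂²) = √(1.31262849 + 0.07862416) = 1.1795.
z* = 1.960, so margin of error = 1.960 × 1.1795 = 2.3118.
Difference in means = 43.1 − 28.6 = 14.5000.
14.5000 ± 2.3118 → (12.19, 16.81).

(12.19, 16.81)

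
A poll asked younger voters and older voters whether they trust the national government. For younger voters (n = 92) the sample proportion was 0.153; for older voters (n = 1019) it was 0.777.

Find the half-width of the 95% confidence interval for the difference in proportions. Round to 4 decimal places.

Each SE is √(p̂(1−p̂)/n): √(0.1530·0.8470/92) = 0.03753 and √(0.7770·0.2230/1019) = 0.01304.
SE(p̂₁ − p̂₂) = √(SE₁² + SE₂²) = √(0.0014085009 + 0.0001700416) = 0.03973, since the two samples are independent.
At 95% confidence z* = 1.960; margin = 1.960 × 0.03973 = 0.07787.

0.0779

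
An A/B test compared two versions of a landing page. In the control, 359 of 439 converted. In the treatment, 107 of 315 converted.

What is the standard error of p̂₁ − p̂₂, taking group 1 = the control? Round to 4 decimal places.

Sample proportions: 359/439 = 0.8178, 107/315 = 0.3397.
Each SE is √(p̂(1−p̂)/n): √(0.8178·0.1822/439) = 0.01842 and √(0.3397·0.6603/315) = 0.02668.
SE(p̂₁ − p̂₂) = √(SE₁² + SE₂²) = √(0.0003392964 + 0.0007118224) = 0.03242, since the two samples are independent.

0.0324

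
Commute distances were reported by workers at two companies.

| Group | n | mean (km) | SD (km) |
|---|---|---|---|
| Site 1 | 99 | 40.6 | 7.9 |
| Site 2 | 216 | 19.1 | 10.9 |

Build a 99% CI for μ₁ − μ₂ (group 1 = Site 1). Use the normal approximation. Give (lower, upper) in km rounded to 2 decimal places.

(18.70, 24.30)

SE₁ = s₁/√n₁ = 7.9/√99 = 0.7940; SE₂ = 10.9/√216 = 0.7417.
Independent samples, unequal variances: SE_diff = √(SE₁² + SE₂²) = √(0.630436 + 0.55011889) = 1.0865.
z* = 2.576, so margin of error = 2.576 × 1.0865 = 2.7988.
Difference in means = 40.6 − 19.1 = 21.5000.
21.5000 ± 2.7988 → (18.70, 24.30).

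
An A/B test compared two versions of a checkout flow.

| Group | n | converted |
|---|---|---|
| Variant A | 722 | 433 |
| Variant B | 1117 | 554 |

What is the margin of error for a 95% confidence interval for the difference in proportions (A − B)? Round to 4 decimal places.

0.0462

Sample proportions: 433/722 = 0.5997, 554/1117 = 0.4960.
Each SE is √(p̂(1−p̂)/n): √(0.5997·0.4003/722) = 0.01823 and √(0.4960·0.5040/1117) = 0.01496.
SE(p̂₁ − p̂₂) = √(SE₁² + SE₂²) = √(0.0003323329 + 0.0002238016) = 0.02358, since the two samples are independent.
At 95% confidence z* = 1.960; margin = 1.960 × 0.02358 = 0.04622.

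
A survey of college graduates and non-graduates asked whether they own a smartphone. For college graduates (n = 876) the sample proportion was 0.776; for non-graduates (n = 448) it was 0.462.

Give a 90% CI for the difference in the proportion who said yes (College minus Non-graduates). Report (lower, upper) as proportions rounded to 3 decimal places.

The two standard errors are √(0.7760×0.2240/876) = 0.01409 and √(0.4620×0.5380/448) = 0.02355.
Because the samples are independent, SE_diff = √(0.01409² + 0.02355²) = 0.02744.
Using z* = 1.645 for 90%, ME = 1.645 × 0.02744 = 0.04514.
p̂₁ − p̂₂ = 0.3140; interval 0.3140 ± 0.04514 gives (0.269, 0.359).

(0.269, 0.359)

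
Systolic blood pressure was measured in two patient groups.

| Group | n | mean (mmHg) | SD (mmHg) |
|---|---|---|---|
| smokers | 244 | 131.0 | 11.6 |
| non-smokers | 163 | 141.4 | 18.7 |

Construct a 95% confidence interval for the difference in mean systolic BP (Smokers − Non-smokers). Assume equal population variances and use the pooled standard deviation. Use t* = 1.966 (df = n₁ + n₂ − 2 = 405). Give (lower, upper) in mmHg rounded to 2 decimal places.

(-13.35, -7.45)

s_p = √[((n₁−1)s₁² + (n₂−1)s₂²)/(n₁+n₂−2)] = √[(243·11.6² + 162·18.7²)/405] = 14.8530.
SE = 14.8530·√(1/244 + 1/163) = 1.5025.
With t* = 1.966, margin = 1.966 × 1.5025 = 2.9539.
x̄₁ − x̄₂ = 131.0 − 141.4 = -10.4000; interval -10.4000 ± 2.9539 = (-13.35, -7.45).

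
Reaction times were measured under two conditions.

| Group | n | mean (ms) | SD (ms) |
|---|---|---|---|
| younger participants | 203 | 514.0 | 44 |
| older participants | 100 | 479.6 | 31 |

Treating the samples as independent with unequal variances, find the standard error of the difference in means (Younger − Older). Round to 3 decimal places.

4.376

SE₁ = s₁/√n₁ = 44/√203 = 3.0882; SE₂ = 31/√100 = 3.1000.
Independent samples, unequal variances: SE_diff = √(SE₁² + SE₂²) = √(9.53697924 + 9.61) = 4.3757.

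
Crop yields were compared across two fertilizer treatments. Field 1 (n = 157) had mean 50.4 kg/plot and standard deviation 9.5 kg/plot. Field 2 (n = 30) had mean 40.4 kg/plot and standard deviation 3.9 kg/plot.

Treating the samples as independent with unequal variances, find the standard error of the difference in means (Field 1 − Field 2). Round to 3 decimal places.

1.040

SE₁ = s₁/√n₁ = 9.5/√157 = 0.7582; SE₂ = 3.9/√30 = 0.7120.
Independent samples, unequal variances: SE_diff = √(SE₁² + SE₂²) = √(0.57486724 + 0.506944) = 1.0401.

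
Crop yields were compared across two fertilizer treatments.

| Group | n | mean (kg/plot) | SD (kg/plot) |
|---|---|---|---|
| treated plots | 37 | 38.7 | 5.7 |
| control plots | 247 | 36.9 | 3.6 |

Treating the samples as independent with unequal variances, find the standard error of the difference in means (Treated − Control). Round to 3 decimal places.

Per-group SEs: s₁/√n₁ = 5.7/√37 = 0.9371, s₂/√n₂ = 3.6/√247 = 0.2291.
Unpooled SE of the difference: √(0.87815641 + 0.05248681) = 0.9647.

0.965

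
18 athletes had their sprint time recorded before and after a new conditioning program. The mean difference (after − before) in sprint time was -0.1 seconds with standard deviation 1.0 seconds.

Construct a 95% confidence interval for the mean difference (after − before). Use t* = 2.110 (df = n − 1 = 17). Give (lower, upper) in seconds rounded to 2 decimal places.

(-0.60, 0.40)

Paired design: SE = s_d/√n = 1.0/√18 = 0.2357.
t* = 2.110; margin of error = 2.110 × 0.2357 = 0.4973.
-0.1 ± 0.4973 → (-0.60, 0.40).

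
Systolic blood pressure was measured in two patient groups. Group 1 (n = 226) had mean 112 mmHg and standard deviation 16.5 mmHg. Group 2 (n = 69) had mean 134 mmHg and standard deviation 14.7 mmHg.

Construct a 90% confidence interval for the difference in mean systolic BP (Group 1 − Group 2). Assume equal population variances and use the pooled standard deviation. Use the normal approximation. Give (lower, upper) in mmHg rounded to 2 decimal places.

Pooled variance s_p² = [225·16.5² + 68·14.7²] / (226+69−2) = 259.2163, so s_p = 16.1002.
SE_diff = s_p·√(1/n₁ + 1/n₂) = 16.1002·√(1/226 + 1/69) = 2.2144.
z* = 1.645; margin = 1.645 × 2.2144 = 3.6427.
Difference = 112 − 134 = -22.0000.
-22.0000 ± 3.6427 → (-25.64, -18.36).

(-25.64, -18.36)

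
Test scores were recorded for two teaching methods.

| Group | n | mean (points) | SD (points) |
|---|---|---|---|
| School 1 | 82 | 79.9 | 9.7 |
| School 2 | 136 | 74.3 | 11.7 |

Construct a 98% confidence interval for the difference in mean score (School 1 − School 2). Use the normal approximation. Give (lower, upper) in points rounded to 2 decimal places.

(2.19, 9.01)

SE₁ = s₁/√n₁ = 9.7/√82 = 1.0712; SE₂ = 11.7/√136 = 1.0033.
Independent samples, unequal variances: SE_diff = √(SE₁² + SE₂²) = √(1.14746944 + 1.00661089) = 1.4677.
z* = 2.326, so margin of error = 2.326 × 1.4677 = 3.4139.
Difference in means = 79.9 − 74.3 = 5.6000.
5.6000 ± 3.4139 → (2.19, 9.01).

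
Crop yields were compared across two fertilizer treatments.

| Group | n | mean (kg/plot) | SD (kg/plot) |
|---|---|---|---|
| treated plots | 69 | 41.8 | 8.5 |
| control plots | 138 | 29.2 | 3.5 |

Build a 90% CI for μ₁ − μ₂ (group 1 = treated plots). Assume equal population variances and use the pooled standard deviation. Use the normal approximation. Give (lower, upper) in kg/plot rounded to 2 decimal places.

(11.22, 13.98)

s_p = √[((n₁−1)s₁² + (n₂−1)s₂²)/(n₁+n₂−2)] = √[(68·8.5² + 137·3.5²)/205] = 5.6703.
SE = 5.6703·√(1/69 + 1/138) = 0.8360.
With z* = 1.645, margin = 1.645 × 0.8360 = 1.3752.
x̄₁ − x̄₂ = 41.8 − 29.2 = 12.6000; interval 12.6000 ± 1.3752 = (11.22, 13.98).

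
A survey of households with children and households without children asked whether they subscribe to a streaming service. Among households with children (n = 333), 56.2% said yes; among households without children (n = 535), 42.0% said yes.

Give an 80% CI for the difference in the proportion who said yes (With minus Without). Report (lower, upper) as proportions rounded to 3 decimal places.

(0.098, 0.186)

The two standard errors are √(0.5620×0.4380/333) = 0.02719 and √(0.4200×0.5800/535) = 0.02134.
Because the samples are independent, SE_diff = √(0.02719² + 0.02134²) = 0.03456.
Using z* = 1.282 for 80%, ME = 1.282 × 0.03456 = 0.04431.
p̂₁ − p̂₂ = 0.1420; interval 0.1420 ± 0.04431 gives (0.098, 0.186).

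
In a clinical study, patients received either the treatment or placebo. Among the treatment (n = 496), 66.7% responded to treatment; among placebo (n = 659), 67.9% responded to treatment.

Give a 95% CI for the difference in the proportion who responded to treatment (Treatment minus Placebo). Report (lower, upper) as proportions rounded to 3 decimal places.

(-0.067, 0.043)

The two standard errors are √(0.6670×0.3330/496) = 0.02116 and √(0.6790×0.3210/659) = 0.01819.
Because the samples are independent, SE_diff = √(0.02116² + 0.01819²) = 0.02790.
Using z* = 1.960 for 95%, ME = 1.960 × 0.02790 = 0.05468.
p̂₁ − p̂₂ = -0.0120; interval -0.0120 ± 0.05468 gives (-0.067, 0.043).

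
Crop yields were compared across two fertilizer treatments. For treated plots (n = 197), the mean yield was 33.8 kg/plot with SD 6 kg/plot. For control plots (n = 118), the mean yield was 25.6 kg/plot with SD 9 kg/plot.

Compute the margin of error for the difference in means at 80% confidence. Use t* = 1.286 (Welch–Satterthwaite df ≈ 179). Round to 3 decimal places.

Standard errors of each mean: 6/√197 = 0.4275 and 9/√118 = 0.8285.
SE(x̄₁ − x̄₂) = √(0.4275² + 0.8285²) = 0.9323 for independent samples with unequal variances.
With t* = 1.286, the margin is 1.286 × 0.9323 = 1.1989.

1.199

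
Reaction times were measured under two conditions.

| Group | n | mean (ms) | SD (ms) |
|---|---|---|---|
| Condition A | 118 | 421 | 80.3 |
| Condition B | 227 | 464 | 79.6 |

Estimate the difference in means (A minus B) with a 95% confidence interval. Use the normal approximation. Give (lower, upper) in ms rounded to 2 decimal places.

Standard errors of each mean: 80.3/√118 = 7.3922 and 79.6/√227 = 5.2832.
SE(x̄₁ − x̄₂) = √(7.3922² + 5.2832²) = 9.0861 for independent samples with unequal variances.
With z* = 1.960, the margin is 1.960 × 9.0861 = 17.8088.
x̄₁ − x̄₂ = 421 − 464 = -43.0000; the interval is -43.0000 ± 17.8088 = (-60.81, -25.19).

(-60.81, -25.19)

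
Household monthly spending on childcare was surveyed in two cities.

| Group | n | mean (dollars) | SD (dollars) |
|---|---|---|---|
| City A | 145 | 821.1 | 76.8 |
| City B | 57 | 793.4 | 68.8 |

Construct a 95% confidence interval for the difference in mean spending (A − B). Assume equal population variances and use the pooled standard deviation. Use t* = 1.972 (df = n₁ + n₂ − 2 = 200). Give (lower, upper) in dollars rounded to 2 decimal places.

(4.69, 50.71)

s_p = √[((n₁−1)s₁² + (n₂−1)s₂²)/(n₁+n₂−2)] = √[(144·76.8² + 56·68.8²)/200] = 74.6465.
SE = 74.6465·√(1/145 + 1/57) = 11.6698.
With t* = 1.972, margin = 1.972 × 11.6698 = 23.0128.
x̄₁ − x̄₂ = 821.1 − 793.4 = 27.7000; interval 27.7000 ± 23.0128 = (4.69, 50.71).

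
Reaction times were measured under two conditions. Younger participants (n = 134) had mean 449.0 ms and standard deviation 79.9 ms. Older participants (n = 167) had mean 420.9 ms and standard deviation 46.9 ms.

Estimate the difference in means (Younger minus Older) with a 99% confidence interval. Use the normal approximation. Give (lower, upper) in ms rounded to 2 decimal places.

Standard errors of each mean: 79.9/√134 = 6.9023 and 46.9/√167 = 3.6292.
SE(x̄₁ − x̄₂) = √(6.9023² + 3.6292²) = 7.7983 for independent samples with unequal variances.
With z* = 2.576, the margin is 2.576 × 7.7983 = 20.0884.
x̄₁ − x̄₂ = 449.0 − 420.9 = 28.1000; the interval is 28.1000 ± 20.0884 = (8.01, 48.19).

(8.01, 48.19)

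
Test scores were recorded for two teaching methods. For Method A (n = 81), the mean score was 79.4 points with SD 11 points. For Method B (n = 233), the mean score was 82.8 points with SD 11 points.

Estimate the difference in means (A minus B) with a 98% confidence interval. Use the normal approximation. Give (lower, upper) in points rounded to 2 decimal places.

(-6.70, -0.10)

SE₁ = s₁/√n₁ = 11/√81 = 1.2222; SE₂ = 11/√233 = 0.7206.
Independent samples, unequal variances: SE_diff = √(SE₁² + SE₂²) = √(1.49377284 + 0.51926436) = 1.4188.
z* = 2.326, so margin of error = 2.326 × 1.4188 = 3.3001.
Difference in means = 79.4 − 82.8 = -3.4000.
-3.4000 ± 3.3001 → (-6.70, -0.10).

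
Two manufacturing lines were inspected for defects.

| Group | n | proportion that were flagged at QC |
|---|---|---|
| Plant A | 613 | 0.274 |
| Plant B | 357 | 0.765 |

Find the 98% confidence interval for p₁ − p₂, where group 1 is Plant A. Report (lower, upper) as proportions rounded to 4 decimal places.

(-0.5579, -0.4241)

SE₁ = √(p̂₁(1−p̂₁)/n₁) = √(0.2740·0.7260/613) = 0.01801; SE₂ = √(0.7650·0.2350/357) = 0.02244.
Independent samples: SE of the difference = √(SE₁² + SE₂²) = √(0.0003243601 + 0.0005035536) = 0.02877.
z* for 98% confidence is 2.326, so the margin of error is 2.326 × 0.02877 = 0.06692.
Point estimate p̂₁ − p̂₂ = 0.2740 − 0.7650 = -0.4910.
-0.4910 ± 0.06692 → (-0.5579, -0.4241).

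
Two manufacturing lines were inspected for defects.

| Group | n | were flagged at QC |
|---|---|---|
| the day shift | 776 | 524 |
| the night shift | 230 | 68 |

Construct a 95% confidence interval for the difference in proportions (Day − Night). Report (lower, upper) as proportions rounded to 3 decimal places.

(0.312, 0.447)

Sample proportions: 524/776 = 0.6753, 68/230 = 0.2957.
Each SE is √(p̂(1−p̂)/n): √(0.6753·0.3247/776) = 0.01681 and √(0.2957·0.7043/230) = 0.03009.
SE(p̂₁ − p̂₂) = √(SE₁² + SE₂²) = √(0.0002825761 + 0.0009054081) = 0.03447, since the two samples are independent.
At 95% confidence z* = 1.960; margin = 1.960 × 0.03447 = 0.06756.
The difference is 0.6753 − 0.2957 = 0.3796, so the interval is 0.3796 ± 0.06756 = (0.312, 0.447).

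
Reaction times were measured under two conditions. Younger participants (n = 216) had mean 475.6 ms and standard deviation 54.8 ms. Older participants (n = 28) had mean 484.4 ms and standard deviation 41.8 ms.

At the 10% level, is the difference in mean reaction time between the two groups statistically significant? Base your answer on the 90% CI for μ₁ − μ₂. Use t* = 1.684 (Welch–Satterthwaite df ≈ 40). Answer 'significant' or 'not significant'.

not significant

SE₁ = s₁/√n₁ = 54.8/√216 = 3.7287; SE₂ = 41.8/√28 = 7.8995.
Independent samples, unequal variances: SE_diff = √(SE₁² + SE₂²) = √(13.90320369 + 62.40210025) = 8.7353.
t* = 1.684, so margin of error = 1.684 × 8.7353 = 14.7102.
Difference in means = 475.6 − 484.4 = -8.8000.
-8.8000 ± 14.7102 → (-23.5102, 5.9102).
The interval (-23.5102, 5.9102) contains 0, so the difference is not significant.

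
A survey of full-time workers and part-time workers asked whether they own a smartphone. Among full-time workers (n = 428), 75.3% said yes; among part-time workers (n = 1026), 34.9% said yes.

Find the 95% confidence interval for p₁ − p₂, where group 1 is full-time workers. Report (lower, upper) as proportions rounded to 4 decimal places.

(0.3538, 0.4542)

The two standard errors are √(0.7530×0.2470/428) = 0.02085 and √(0.3490×0.6510/1026) = 0.01488.
Because the samples are independent, SE_diff = √(0.02085² + 0.01488²) = 0.02562.
Using z* = 1.960 for 95%, ME = 1.960 × 0.02562 = 0.05022.
p̂₁ − p̂₂ = 0.4040; interval 0.4040 ± 0.05022 gives (0.3538, 0.4542).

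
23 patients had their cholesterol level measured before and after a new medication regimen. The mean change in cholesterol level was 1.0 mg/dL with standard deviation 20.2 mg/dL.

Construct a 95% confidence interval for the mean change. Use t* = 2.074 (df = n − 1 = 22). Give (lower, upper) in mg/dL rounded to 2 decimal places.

This is a matched-pairs design, so SE = s_d/√n = 20.2/√23 = 4.2120.
Margin = 2.074 × 4.2120 = 8.7357; the interval is 1.0 ± 8.7357 = (-7.74, 9.74).

(-7.74, 9.74)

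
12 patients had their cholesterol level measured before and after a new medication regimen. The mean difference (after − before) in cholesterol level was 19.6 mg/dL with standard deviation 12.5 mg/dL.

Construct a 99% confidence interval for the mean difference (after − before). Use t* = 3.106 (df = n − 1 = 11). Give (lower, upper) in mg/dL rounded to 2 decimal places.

(8.39, 30.81)

Paired design: SE = s_d/√n = 12.5/√12 = 3.6084.
t* = 3.106; margin of error = 3.106 × 3.6084 = 11.2077.
19.6 ± 11.2077 → (8.39, 30.81).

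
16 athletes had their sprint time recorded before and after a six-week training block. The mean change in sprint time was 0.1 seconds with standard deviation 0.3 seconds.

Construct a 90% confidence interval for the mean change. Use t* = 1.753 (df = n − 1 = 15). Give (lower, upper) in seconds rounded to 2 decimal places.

(-0.03, 0.23)

This is a matched-pairs design, so SE = s_d/√n = 0.3/√16 = 0.0750.
Margin = 1.753 × 0.0750 = 0.1315; the interval is 0.1 ± 0.1315 = (-0.03, 0.23).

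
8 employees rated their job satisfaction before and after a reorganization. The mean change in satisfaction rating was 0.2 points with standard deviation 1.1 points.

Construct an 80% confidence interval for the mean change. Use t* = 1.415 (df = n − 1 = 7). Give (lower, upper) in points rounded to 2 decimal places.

This is a matched-pairs design, so SE = s_d/√n = 1.1/√8 = 0.3889.
Margin = 1.415 × 0.3889 = 0.5503; the interval is 0.2 ± 0.5503 = (-0.35, 0.75).

(-0.35, 0.75)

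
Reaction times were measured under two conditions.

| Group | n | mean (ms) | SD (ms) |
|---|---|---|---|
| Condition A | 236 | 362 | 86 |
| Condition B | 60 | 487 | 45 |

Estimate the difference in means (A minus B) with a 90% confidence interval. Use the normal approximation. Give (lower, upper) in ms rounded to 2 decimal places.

SE₁ = s₁/√n₁ = 86/√236 = 5.5981; SE₂ = 45/√60 = 5.8095.
Independent samples, unequal variances: SE_diff = √(SE₁² + SE₂²) = √(31.33872361 + 33.75029025) = 8.0678.
z* = 1.645, so margin of error = 1.645 × 8.0678 = 13.2715.
Difference in means = 362 − 487 = -125.0000.
-125.0000 ± 13.2715 → (-138.27, -111.73).

(-138.27, -111.73)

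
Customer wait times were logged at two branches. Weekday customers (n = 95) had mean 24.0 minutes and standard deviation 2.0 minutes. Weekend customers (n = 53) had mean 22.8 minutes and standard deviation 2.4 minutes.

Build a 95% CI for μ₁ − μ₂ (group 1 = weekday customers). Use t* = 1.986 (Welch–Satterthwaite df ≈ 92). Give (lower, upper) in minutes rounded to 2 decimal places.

SE₁ = s₁/√n₁ = 2.0/√95 = 0.2052; SE₂ = 2.4/√53 = 0.3297.
Independent samples, unequal variances: SE_diff = √(SE₁² + SE₂²) = √(0.04210704 + 0.10870209) = 0.3883.
t* = 1.986, so margin of error = 1.986 × 0.3883 = 0.7712.
Difference in means = 24.0 − 22.8 = 1.2000.
1.2000 ± 0.7712 → (0.43, 1.97).

(0.43, 1.97)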